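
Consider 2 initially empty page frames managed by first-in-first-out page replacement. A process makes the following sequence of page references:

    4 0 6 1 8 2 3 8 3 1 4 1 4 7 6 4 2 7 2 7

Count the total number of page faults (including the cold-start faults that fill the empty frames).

4: fault, frames {4}
0: fault, frames {4,0}
6: fault, evict 4, frames {0,6}
1: fault, evict 0, frames {6,1}
8: fault, evict 6, frames {1,8}
2: fault, evict 1, frames {8,2}
3: fault, evict 8, frames {2,3}
8: fault, evict 2, frames {3,8}
3: hit
1: fault, evict 3, frames {8,1}
4: fault, evict 8, frames {1,4}
1: hit
4: hit
7: fault, evict 1, frames {4,7}
6: fault, evict 4, frames {7,6}
4: fault, evict 7, frames {6,4}
2: fault, evict 6, frames {4,2}
7: fault, evict 4, frames {2,7}
2: hit
7: hit
Page faults: 15.

15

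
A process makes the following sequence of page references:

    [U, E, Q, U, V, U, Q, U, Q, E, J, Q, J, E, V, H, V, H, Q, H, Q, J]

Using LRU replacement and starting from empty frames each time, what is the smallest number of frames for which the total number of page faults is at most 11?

f=1: 22 faults
f=2: 14 faults
f=3: 10 faults
f=4: 9 faults
f=5: 6 faults
f=6: 6 faults
Smallest f with faults ≤ 11 is 3.

3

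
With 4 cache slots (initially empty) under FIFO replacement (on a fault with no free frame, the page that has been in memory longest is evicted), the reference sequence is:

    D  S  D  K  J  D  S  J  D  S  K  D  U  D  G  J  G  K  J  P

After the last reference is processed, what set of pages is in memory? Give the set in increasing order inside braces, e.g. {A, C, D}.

D -> miss, frames {D}
S -> miss, frames {D,S}
D -> hit
K -> miss, frames {D,S,K}
J -> miss, frames {D,S,K,J}
D -> hit
S -> hit
J -> hit
D -> hit
S -> hit
K -> hit
D -> hit
U -> miss, evict D, frames {S,K,J,U}
D -> miss, evict S, frames {K,J,U,D}
G -> miss, evict K, frames {J,U,D,G}
J -> hit
G -> hit
K -> miss, evict J, frames {U,D,G,K}
J -> miss, evict U, frames {D,G,K,J}
P -> miss, evict D, frames {G,K,J,P}

{G, J, K, P}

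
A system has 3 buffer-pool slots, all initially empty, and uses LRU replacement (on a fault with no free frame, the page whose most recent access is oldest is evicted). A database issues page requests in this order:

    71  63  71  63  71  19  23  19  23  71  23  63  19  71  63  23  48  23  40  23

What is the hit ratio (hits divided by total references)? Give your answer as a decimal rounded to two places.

0.50

71 → fault, frames (71)
63 → fault, frames (71 63)
71 → hit
63 → hit
71 → hit
19 → fault, frames (63 71 19)
23 → fault, evict 63, frames (71 19 23)
19 → hit
23 → hit
71 → hit
23 → hit
63 → fault, evict 19, frames (71 23 63)
19 → fault, evict 71, frames (23 63 19)
71 → fault, evict 23, frames (63 19 71)
63 → hit
23 → fault, evict 19, frames (71 63 23)
48 → fault, evict 71, frames (63 23 48)
23 → hit
40 → fault, evict 63, frames (48 23 40)
23 → hit
Hits: 10 of 20 references → 10/20 = 0.5000.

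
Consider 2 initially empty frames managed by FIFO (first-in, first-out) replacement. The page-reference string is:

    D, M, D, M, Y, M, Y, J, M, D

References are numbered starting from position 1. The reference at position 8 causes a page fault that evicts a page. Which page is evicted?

pos 1: D: miss, frames (D)
pos 2: M: miss, frames (D M)
pos 3: D: hit
pos 4: M: hit
pos 5: Y: miss, evict D, frames (M Y)
pos 6: M: hit
pos 7: Y: hit
pos 8: J: miss, evict M, frames (Y J)
At position 8, page M is evicted.

M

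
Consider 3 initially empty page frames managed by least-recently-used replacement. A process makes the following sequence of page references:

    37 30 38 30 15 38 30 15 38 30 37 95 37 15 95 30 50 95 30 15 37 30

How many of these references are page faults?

11

37 -> miss, frames [37]
30 -> miss, frames [37, 30]
38 -> miss, frames [37, 30, 38]
30 -> hit
15 -> miss, evict 37, frames [38, 30, 15]
38 -> hit
30 -> hit
15 -> hit
38 -> hit
30 -> hit
37 -> miss, evict 15, frames [38, 30, 37]
95 -> miss, evict 38, frames [30, 37, 95]
37 -> hit
15 -> miss, evict 30, frames [95, 37, 15]
95 -> hit
30 -> miss, evict 37, frames [15, 95, 30]
50 -> miss, evict 15, frames [95, 30, 50]
95 -> hit
30 -> hit
15 -> miss, evict 50, frames [95, 30, 15]
37 -> miss, evict 95, frames [30, 15, 37]
30 -> hit
Page faults: 11.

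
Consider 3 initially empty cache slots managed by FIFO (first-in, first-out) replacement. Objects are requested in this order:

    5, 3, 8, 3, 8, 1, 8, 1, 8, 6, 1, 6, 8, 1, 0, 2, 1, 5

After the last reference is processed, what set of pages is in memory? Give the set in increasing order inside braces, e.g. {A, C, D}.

{1, 2, 5}

5 -> fault, frames {5}
3 -> fault, frames {5,3}
8 -> fault, frames {5,3,8}
3 -> hit
8 -> hit
1 -> fault, evict 5, frames {3,8,1}
8 -> hit
1 -> hit
8 -> hit
6 -> fault, evict 3, frames {8,1,6}
1 -> hit
6 -> hit
8 -> hit
1 -> hit
0 -> fault, evict 8, frames {1,6,0}
2 -> fault, evict 1, frames {6,0,2}
1 -> fault, evict 6, frames {0,2,1}
5 -> fault, evict 0, frames {2,1,5}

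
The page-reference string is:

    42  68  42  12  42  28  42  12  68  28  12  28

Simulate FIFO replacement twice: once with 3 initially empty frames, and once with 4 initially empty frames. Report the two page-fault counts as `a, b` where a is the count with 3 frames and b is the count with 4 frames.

3 frames: F F . F . F F . F . F F → 8 faults.
4 frames: F F . F . F . . . . . . → 4 faults.
4 < 8: adding a frame reduced faults, as is typical.

8, 4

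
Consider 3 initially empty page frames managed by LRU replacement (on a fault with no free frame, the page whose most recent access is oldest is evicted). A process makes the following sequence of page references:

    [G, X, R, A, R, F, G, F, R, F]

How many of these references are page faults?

G -> miss, frames {G}
X -> miss, frames {G,X}
R -> miss, frames {G,X,R}
A -> miss, evict G, frames {X,R,A}
R -> hit
F -> miss, evict X, frames {A,R,F}
G -> miss, evict A, frames {R,F,G}
F -> hit
R -> hit
F -> hit
Page faults: 6.

6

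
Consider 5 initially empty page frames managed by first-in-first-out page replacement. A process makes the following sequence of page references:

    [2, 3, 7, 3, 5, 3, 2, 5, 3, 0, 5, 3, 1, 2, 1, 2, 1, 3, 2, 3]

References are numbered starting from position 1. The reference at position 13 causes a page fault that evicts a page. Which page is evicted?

pos 1: 2 → miss, frames (2)
pos 2: 3 → miss, frames (2 3)
pos 3: 7 → miss, frames (2 3 7)
pos 4: 3 → hit
pos 5: 5 → miss, frames (2 3 7 5)
pos 6: 3 → hit
pos 7: 2 → hit
pos 8: 5 → hit
pos 9: 3 → hit
pos 10: 0 → miss, frames (2 3 7 5 0)
pos 11: 5 → hit
pos 12: 3 → hit
pos 13: 1 → miss, evict 2, frames (3 7 5 0 1)
At position 13, page 2 is evicted.

2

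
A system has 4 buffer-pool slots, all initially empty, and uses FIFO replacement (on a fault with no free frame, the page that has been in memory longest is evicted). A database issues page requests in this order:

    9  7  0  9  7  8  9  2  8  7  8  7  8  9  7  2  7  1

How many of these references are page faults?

8

9 → miss, frames [9]
7 → miss, frames [9, 7]
0 → miss, frames [9, 7, 0]
9 → hit
7 → hit
8 → miss, frames [9, 7, 0, 8]
9 → hit
2 → miss, evict 9, frames [7, 0, 8, 2]
8 → hit
7 → hit
8 → hit
7 → hit
8 → hit
9 → miss, evict 7, frames [0, 8, 2, 9]
7 → miss, evict 0, frames [8, 2, 9, 7]
2 → hit
7 → hit
1 → miss, evict 8, frames [2, 9, 7, 1]
Page faults: 8.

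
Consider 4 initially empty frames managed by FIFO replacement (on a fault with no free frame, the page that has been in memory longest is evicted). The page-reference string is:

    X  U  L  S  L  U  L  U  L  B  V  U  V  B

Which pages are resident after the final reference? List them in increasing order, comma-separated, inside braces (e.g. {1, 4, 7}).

X → fault, frames {X}
U → fault, frames {X,U}
L → fault, frames {X,U,L}
S → fault, frames {X,U,L,S}
L → hit
U → hit
L → hit
U → hit
L → hit
B → fault, evict X, frames {U,L,S,B}
V → fault, evict U, frames {L,S,B,V}
U → fault, evict L, frames {S,B,V,U}
V → hit
B → hit

{B, S, U, V}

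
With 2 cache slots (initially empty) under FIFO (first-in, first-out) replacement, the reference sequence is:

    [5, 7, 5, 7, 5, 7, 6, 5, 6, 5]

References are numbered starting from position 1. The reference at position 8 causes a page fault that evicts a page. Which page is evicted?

pos 1: 5: miss, frames (5)
pos 2: 7: miss, frames (5 7)
pos 3: 5: hit
pos 4: 7: hit
pos 5: 5: hit
pos 6: 7: hit
pos 7: 6: miss, evict 5, frames (7 6)
pos 8: 5: miss, evict 7, frames (6 5)
At position 8, page 7 is evicted.

7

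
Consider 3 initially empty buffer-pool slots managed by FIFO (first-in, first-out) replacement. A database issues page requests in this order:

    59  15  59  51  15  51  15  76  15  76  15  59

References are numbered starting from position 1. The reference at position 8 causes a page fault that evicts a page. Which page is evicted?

59

pos 1: 59: fault, frames {59}
pos 2: 15: fault, frames {59,15}
pos 3: 59: hit
pos 4: 51: fault, frames {59,15,51}
pos 5: 15: hit
pos 6: 51: hit
pos 7: 15: hit
pos 8: 76: fault, evict 59, frames {15,51,76}
At position 8, page 59 is evicted.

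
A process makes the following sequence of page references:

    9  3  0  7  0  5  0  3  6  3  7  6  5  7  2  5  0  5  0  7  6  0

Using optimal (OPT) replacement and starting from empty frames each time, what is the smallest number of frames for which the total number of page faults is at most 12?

f=1: 22 faults
f=2: 13 faults
f=3: 10 faults
f=4: 8 faults
f=5: 7 faults
f=6: 7 faults
f=7: 7 faults
Smallest f with faults ≤ 12 is 3.

3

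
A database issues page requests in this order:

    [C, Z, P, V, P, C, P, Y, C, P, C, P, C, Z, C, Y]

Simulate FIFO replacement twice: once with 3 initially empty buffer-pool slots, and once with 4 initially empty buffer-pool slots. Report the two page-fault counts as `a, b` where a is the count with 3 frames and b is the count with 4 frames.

3 frames: F F F F . F . F . F . . . F F F → 10 faults.
4 frames: F F F F . . . F F . . . . F . . → 7 faults.
7 < 10: adding a frame reduced faults, as is typical.

10, 7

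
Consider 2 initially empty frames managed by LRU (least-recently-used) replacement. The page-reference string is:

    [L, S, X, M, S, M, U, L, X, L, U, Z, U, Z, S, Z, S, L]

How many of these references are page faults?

12

L → miss, frames {L}
S → miss, frames {L,S}
X → miss, evict L, frames {S,X}
M → miss, evict S, frames {X,M}
S → miss, evict X, frames {M,S}
M → hit
U → miss, evict S, frames {M,U}
L → miss, evict M, frames {U,L}
X → miss, evict U, frames {L,X}
L → hit
U → miss, evict X, frames {L,U}
Z → miss, evict L, frames {U,Z}
U → hit
Z → hit
S → miss, evict U, frames {Z,S}
Z → hit
S → hit
L → miss, evict Z, frames {S,L}
Page faults: 12.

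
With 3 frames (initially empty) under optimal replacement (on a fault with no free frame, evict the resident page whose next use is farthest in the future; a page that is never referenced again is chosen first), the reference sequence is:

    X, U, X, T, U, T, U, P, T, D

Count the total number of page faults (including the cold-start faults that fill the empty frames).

5

X → fault, frames {X}
U → fault, frames {X,U}
X → hit
T → fault, frames {X,U,T}
U → hit
T → hit
U → hit
P → fault, evict U, frames {X,T,P}
T → hit
D → fault, evict P, frames {X,T,D}
Page faults: 5.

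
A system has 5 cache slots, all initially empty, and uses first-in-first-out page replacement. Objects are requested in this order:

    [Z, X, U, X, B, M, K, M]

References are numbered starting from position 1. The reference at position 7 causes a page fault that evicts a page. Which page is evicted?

pos 1: Z -> miss, frames (Z)
pos 2: X -> miss, frames (Z X)
pos 3: U -> miss, frames (Z X U)
pos 4: X -> hit
pos 5: B -> miss, frames (Z X U B)
pos 6: M -> miss, frames (Z X U B M)
pos 7: K -> miss, evict Z, frames (X U B M K)
At position 7, page Z is evicted.

Z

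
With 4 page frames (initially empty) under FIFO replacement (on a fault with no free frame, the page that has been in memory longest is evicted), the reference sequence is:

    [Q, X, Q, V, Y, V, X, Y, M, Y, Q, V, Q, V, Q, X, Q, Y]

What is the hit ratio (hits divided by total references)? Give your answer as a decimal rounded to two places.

0.61

Q → fault, frames (Q)
X → fault, frames (Q X)
Q → hit
V → fault, frames (Q X V)
Y → fault, frames (Q X V Y)
V → hit
X → hit
Y → hit
M → fault, evict Q, frames (X V Y M)
Y → hit
Q → fault, evict X, frames (V Y M Q)
V → hit
Q → hit
V → hit
Q → hit
X → fault, evict V, frames (Y M Q X)
Q → hit
Y → hit
Hits: 11 of 18 references → 11/18 = 0.6111.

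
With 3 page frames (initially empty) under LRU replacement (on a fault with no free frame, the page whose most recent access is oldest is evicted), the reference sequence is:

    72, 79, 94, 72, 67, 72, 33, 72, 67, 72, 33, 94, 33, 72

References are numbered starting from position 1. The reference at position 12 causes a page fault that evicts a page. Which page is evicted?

pos 1: 72 -> fault, frames {72}
pos 2: 79 -> fault, frames {72,79}
pos 3: 94 -> fault, frames {72,79,94}
pos 4: 72 -> hit
pos 5: 67 -> fault, evict 79, frames {94,72,67}
pos 6: 72 -> hit
pos 7: 33 -> fault, evict 94, frames {67,72,33}
pos 8: 72 -> hit
pos 9: 67 -> hit
pos 10: 72 -> hit
pos 11: 33 -> hit
pos 12: 94 -> fault, evict 67, frames {72,33,94}
At position 12, page 67 is evicted.

67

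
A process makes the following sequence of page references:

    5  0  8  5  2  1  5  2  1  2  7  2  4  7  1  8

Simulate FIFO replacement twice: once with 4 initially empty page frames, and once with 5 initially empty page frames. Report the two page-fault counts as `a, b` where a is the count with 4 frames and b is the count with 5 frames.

9, 7

4 frames: F F F . F F F . . . F . F . . F → 9 faults.
5 frames: F F F . F F . . . . F . F . . . → 7 faults.
7 < 9: adding a frame reduced faults, as is typical.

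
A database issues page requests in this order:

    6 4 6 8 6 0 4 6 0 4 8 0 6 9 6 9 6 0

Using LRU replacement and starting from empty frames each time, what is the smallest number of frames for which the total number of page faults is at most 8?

f=1: 18 faults
f=2: 13 faults
f=3: 8 faults
f=4: 5 faults
f=5: 5 faults
Smallest f with faults ≤ 8 is 3.

3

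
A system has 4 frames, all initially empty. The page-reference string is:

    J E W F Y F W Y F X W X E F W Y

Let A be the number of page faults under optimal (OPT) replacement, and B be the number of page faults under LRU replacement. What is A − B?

-1

Under OPT: F F F F F . . . . F . . . . . F → 7 faults.
Under LRU: F F F F F . . . . F . . F . . F → 8 faults.
A − B = 7 − 8 = -1.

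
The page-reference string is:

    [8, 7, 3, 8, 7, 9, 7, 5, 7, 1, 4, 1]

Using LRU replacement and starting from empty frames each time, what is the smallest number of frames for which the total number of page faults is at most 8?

f=1: 12 faults
f=2: 9 faults
f=3: 7 faults
f=4: 7 faults
f=5: 7 faults
f=6: 7 faults
f=7: 7 faults
Smallest f with faults ≤ 8 is 3.

3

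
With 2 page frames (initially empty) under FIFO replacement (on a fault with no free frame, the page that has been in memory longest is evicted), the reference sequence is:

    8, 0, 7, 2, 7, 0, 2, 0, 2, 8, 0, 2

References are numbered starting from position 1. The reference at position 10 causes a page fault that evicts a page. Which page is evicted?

2

pos 1: 8 → fault, frames {8}
pos 2: 0 → fault, frames {8,0}
pos 3: 7 → fault, evict 8, frames {0,7}
pos 4: 2 → fault, evict 0, frames {7,2}
pos 5: 7 → hit
pos 6: 0 → fault, evict 7, frames {2,0}
pos 7: 2 → hit
pos 8: 0 → hit
pos 9: 2 → hit
pos 10: 8 → fault, evict 2, frames {0,8}
At position 10, page 2 is evicted.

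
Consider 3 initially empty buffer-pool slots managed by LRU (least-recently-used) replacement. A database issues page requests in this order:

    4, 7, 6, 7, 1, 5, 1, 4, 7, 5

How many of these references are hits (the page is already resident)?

2

4: fault, frames {4}
7: fault, frames {4,7}
6: fault, frames {4,7,6}
7: hit
1: fault, evict 4, frames {6,7,1}
5: fault, evict 6, frames {7,1,5}
1: hit
4: fault, evict 7, frames {5,1,4}
7: fault, evict 5, frames {1,4,7}
5: fault, evict 1, frames {4,7,5}
Hits: 2.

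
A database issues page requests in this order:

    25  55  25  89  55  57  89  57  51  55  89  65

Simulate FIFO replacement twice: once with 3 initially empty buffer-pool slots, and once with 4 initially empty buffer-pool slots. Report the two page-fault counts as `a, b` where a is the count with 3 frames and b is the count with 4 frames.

3 frames: F F . F . F . . F F F F → 8 faults.
4 frames: F F . F . F . . F . . F → 6 faults.
6 < 8: adding a frame reduced faults, as is typical.

8, 6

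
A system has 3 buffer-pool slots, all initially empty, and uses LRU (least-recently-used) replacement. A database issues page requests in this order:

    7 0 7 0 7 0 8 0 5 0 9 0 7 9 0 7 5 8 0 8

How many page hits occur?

7: miss, frames [7]
0: miss, frames [7, 0]
7: hit
0: hit
7: hit
0: hit
8: miss, frames [7, 0, 8]
0: hit
5: miss, evict 7, frames [8, 0, 5]
0: hit
9: miss, evict 8, frames [5, 0, 9]
0: hit
7: miss, evict 5, frames [9, 0, 7]
9: hit
0: hit
7: hit
5: miss, evict 9, frames [0, 7, 5]
8: miss, evict 0, frames [7, 5, 8]
0: miss, evict 7, frames [5, 8, 0]
8: hit
Hits: 11.

11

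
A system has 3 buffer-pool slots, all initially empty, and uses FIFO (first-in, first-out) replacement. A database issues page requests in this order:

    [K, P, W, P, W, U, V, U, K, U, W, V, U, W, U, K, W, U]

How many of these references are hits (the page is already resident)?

10

K -> fault, frames {K}
P -> fault, frames {K,P}
W -> fault, frames {K,P,W}
P -> hit
W -> hit
U -> fault, evict K, frames {P,W,U}
V -> fault, evict P, frames {W,U,V}
U -> hit
K -> fault, evict W, frames {U,V,K}
U -> hit
W -> fault, evict U, frames {V,K,W}
V -> hit
U -> fault, evict V, frames {K,W,U}
W -> hit
U -> hit
K -> hit
W -> hit
U -> hit
Hits: 10.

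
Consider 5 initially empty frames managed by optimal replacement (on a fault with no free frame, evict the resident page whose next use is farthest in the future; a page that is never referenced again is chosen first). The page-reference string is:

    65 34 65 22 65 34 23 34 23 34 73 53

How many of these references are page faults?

65 → miss, frames (65)
34 → miss, frames (65 34)
65 → hit
22 → miss, frames (65 34 22)
65 → hit
34 → hit
23 → miss, frames (65 34 22 23)
34 → hit
23 → hit
34 → hit
73 → miss, frames (65 34 22 23 73)
53 → miss, evict 73, frames (65 34 22 23 53)
Page faults: 6.

6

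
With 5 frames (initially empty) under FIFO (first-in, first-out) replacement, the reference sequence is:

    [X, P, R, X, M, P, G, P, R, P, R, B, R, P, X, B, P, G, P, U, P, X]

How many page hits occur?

X: fault, frames (X)
P: fault, frames (X P)
R: fault, frames (X P R)
X: hit
M: fault, frames (X P R M)
P: hit
G: fault, frames (X P R M G)
P: hit
R: hit
P: hit
R: hit
B: fault, evict X, frames (P R M G B)
R: hit
P: hit
X: fault, evict P, frames (R M G B X)
B: hit
P: fault, evict R, frames (M G B X P)
G: hit
P: hit
U: fault, evict M, frames (G B X P U)
P: hit
X: hit
Hits: 13.

13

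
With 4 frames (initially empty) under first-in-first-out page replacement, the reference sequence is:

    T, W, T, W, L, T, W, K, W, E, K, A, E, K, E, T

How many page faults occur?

T → fault, frames (T)
W → fault, frames (T W)
T → hit
W → hit
L → fault, frames (T W L)
T → hit
W → hit
K → fault, frames (T W L K)
W → hit
E → fault, evict T, frames (W L K E)
K → hit
A → fault, evict W, frames (L K E A)
E → hit
K → hit
E → hit
T → fault, evict L, frames (K E A T)
Page faults: 7.

7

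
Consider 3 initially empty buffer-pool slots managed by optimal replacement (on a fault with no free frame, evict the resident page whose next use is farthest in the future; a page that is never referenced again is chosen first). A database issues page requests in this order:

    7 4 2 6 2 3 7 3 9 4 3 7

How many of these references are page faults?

7

7 → miss, frames [7]
4 → miss, frames [7, 4]
2 → miss, frames [7, 4, 2]
6 → miss, evict 4, frames [7, 2, 6]
2 → hit
3 → miss, evict 6, frames [7, 2, 3]
7 → hit
3 → hit
9 → miss, evict 2, frames [7, 3, 9]
4 → miss, evict 9, frames [7, 3, 4]
3 → hit
7 → hit
Page faults: 7.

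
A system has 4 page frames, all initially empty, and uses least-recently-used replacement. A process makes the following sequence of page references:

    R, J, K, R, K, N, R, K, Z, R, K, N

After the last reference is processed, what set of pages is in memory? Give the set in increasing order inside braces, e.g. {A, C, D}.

R -> fault, frames (R)
J -> fault, frames (R J)
K -> fault, frames (R J K)
R -> hit
K -> hit
N -> fault, frames (J R K N)
R -> hit
K -> hit
Z -> fault, evict J, frames (N R K Z)
R -> hit
K -> hit
N -> hit

{K, N, R, Z}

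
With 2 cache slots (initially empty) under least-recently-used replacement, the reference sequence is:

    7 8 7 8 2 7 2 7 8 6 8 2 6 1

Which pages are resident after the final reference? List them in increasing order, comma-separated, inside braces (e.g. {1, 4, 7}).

7 → miss, frames (7)
8 → miss, frames (7 8)
7 → hit
8 → hit
2 → miss, evict 7, frames (8 2)
7 → miss, evict 8, frames (2 7)
2 → hit
7 → hit
8 → miss, evict 2, frames (7 8)
6 → miss, evict 7, frames (8 6)
8 → hit
2 → miss, evict 6, frames (8 2)
6 → miss, evict 8, frames (2 6)
1 → miss, evict 2, frames (6 1)

{1, 6}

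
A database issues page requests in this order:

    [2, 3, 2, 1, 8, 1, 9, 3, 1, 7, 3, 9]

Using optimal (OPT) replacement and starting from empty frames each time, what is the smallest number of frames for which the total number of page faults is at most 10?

f=1: 12 faults
f=2: 8 faults
f=3: 6 faults
f=4: 6 faults
f=5: 6 faults
f=6: 6 faults
Smallest f with faults ≤ 10 is 2.

2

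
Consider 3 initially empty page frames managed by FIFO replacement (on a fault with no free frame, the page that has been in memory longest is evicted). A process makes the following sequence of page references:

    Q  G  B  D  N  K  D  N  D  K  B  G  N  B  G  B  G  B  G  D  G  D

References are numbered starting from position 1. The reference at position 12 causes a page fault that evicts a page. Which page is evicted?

N

pos 1: Q -> fault, frames {Q}
pos 2: G -> fault, frames {Q,G}
pos 3: B -> fault, frames {Q,G,B}
pos 4: D -> fault, evict Q, frames {G,B,D}
pos 5: N -> fault, evict G, frames {B,D,N}
pos 6: K -> fault, evict B, frames {D,N,K}
pos 7: D -> hit
pos 8: N -> hit
pos 9: D -> hit
pos 10: K -> hit
pos 11: B -> fault, evict D, frames {N,K,B}
pos 12: G -> fault, evict N, frames {K,B,G}
At position 12, page N is evicted.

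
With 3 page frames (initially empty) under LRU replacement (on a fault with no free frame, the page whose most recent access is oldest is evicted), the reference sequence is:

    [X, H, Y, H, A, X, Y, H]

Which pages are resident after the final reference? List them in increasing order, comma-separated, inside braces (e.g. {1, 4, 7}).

X: miss, frames {X}
H: miss, frames {X,H}
Y: miss, frames {X,H,Y}
H: hit
A: miss, evict X, frames {Y,H,A}
X: miss, evict Y, frames {H,A,X}
Y: miss, evict H, frames {A,X,Y}
H: miss, evict A, frames {X,Y,H}

{H, X, Y}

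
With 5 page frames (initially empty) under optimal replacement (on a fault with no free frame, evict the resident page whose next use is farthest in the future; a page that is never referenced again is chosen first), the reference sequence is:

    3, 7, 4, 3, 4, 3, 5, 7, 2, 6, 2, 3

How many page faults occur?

6

3 → miss, frames [3]
7 → miss, frames [3, 7]
4 → miss, frames [3, 7, 4]
3 → hit
4 → hit
3 → hit
5 → miss, frames [3, 7, 4, 5]
7 → hit
2 → miss, frames [3, 7, 4, 5, 2]
6 → miss, evict 5, frames [3, 7, 4, 2, 6]
2 → hit
3 → hit
Page faults: 6.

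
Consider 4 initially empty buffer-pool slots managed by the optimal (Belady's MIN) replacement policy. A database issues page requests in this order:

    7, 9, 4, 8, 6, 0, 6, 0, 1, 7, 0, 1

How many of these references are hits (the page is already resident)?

7: fault, frames [7]
9: fault, frames [7, 9]
4: fault, frames [7, 9, 4]
8: fault, frames [7, 9, 4, 8]
6: fault, evict 8, frames [7, 9, 4, 6]
0: fault, evict 4, frames [7, 9, 6, 0]
6: hit
0: hit
1: fault, evict 6, frames [7, 9, 0, 1]
7: hit
0: hit
1: hit
Hits: 5.

5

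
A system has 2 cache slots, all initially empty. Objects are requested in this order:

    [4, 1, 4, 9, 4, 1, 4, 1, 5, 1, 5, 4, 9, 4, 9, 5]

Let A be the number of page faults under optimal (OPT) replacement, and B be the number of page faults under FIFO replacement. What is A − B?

Under OPT: F F . F . F . . F . . F F . . F → 8 faults.
Under FIFO: F F . F F F . . F . . F F . . F → 9 faults.
A − B = 8 − 9 = -1.

-1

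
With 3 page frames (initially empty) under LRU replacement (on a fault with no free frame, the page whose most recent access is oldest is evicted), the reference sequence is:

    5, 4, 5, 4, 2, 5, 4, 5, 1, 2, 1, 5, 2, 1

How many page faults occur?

5: fault, frames {5}
4: fault, frames {5,4}
5: hit
4: hit
2: fault, frames {5,4,2}
5: hit
4: hit
5: hit
1: fault, evict 2, frames {4,5,1}
2: fault, evict 4, frames {5,1,2}
1: hit
5: hit
2: hit
1: hit
Page faults: 5.

5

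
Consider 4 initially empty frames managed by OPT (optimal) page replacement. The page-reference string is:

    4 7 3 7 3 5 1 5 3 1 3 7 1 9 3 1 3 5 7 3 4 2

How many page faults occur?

4 → fault, frames {4}
7 → fault, frames {4,7}
3 → fault, frames {4,7,3}
7 → hit
3 → hit
5 → fault, frames {4,7,3,5}
1 → fault, evict 4, frames {7,3,5,1}
5 → hit
3 → hit
1 → hit
3 → hit
7 → hit
1 → hit
9 → fault, evict 7, frames {3,5,1,9}
3 → hit
1 → hit
3 → hit
5 → hit
7 → fault, evict 9, frames {3,5,1,7}
3 → hit
4 → fault, evict 7, frames {3,5,1,4}
2 → fault, evict 4, frames {3,5,1,2}
Page faults: 9.

9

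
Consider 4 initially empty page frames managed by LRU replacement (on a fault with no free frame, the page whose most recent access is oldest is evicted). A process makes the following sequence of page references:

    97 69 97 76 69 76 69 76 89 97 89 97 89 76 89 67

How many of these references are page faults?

5

97 → fault, frames [97]
69 → fault, frames [97, 69]
97 → hit
76 → fault, frames [69, 97, 76]
69 → hit
76 → hit
69 → hit
76 → hit
89 → fault, frames [97, 69, 76, 89]
97 → hit
89 → hit
97 → hit
89 → hit
76 → hit
89 → hit
67 → fault, evict 69, frames [97, 76, 89, 67]
Page faults: 5.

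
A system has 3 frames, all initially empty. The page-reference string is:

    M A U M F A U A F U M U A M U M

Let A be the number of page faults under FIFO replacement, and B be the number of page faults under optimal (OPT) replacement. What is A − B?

Under FIFO: F F F . F . . . . . F . F . F . → 7 faults.
Under OPT: F F F . F . . . . . F . . . . . → 5 faults.
A − B = 7 − 5 = 2.

2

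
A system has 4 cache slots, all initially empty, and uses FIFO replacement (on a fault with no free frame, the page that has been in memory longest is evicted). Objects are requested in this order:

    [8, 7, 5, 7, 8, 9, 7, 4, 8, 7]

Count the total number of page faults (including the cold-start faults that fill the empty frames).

7

8 → miss, frames {8}
7 → miss, frames {8,7}
5 → miss, frames {8,7,5}
7 → hit
8 → hit
9 → miss, frames {8,7,5,9}
7 → hit
4 → miss, evict 8, frames {7,5,9,4}
8 → miss, evict 7, frames {5,9,4,8}
7 → miss, evict 5, frames {9,4,8,7}
Page faults: 7.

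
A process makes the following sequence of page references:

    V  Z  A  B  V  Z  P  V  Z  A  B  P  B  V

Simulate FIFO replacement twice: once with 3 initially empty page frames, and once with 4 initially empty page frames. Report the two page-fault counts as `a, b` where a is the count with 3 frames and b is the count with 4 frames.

10, 11

3 frames: F F F F F F F . . F F . . F → 10 faults.
4 frames: F F F F . . F F F F F F . F → 11 faults.
11 > 10: adding a frame increased faults — Belady's anomaly.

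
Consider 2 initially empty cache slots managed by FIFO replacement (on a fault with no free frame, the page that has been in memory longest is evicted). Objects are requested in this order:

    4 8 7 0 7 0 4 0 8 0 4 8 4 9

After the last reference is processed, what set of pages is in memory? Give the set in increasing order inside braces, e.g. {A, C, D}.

{8, 9}

4: fault, frames (4)
8: fault, frames (4 8)
7: fault, evict 4, frames (8 7)
0: fault, evict 8, frames (7 0)
7: hit
0: hit
4: fault, evict 7, frames (0 4)
0: hit
8: fault, evict 0, frames (4 8)
0: fault, evict 4, frames (8 0)
4: fault, evict 8, frames (0 4)
8: fault, evict 0, frames (4 8)
4: hit
9: fault, evict 4, frames (8 9)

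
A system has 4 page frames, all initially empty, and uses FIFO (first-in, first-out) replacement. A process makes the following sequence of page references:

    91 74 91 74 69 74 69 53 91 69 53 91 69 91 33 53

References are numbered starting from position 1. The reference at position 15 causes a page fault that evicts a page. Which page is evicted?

pos 1: 91: fault, frames [91]
pos 2: 74: fault, frames [91, 74]
pos 3: 91: hit
pos 4: 74: hit
pos 5: 69: fault, frames [91, 74, 69]
pos 6: 74: hit
pos 7: 69: hit
pos 8: 53: fault, frames [91, 74, 69, 53]
pos 9: 91: hit
pos 10: 69: hit
pos 11: 53: hit
pos 12: 91: hit
pos 13: 69: hit
pos 14: 91: hit
pos 15: 33: fault, evict 91, frames [74, 69, 53, 33]
At position 15, page 91 is evicted.

91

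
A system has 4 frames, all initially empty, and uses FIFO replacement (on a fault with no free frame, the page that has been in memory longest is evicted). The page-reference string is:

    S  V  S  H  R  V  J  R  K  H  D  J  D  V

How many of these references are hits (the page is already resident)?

S -> fault, frames [S]
V -> fault, frames [S, V]
S -> hit
H -> fault, frames [S, V, H]
R -> fault, frames [S, V, H, R]
V -> hit
J -> fault, evict S, frames [V, H, R, J]
R -> hit
K -> fault, evict V, frames [H, R, J, K]
H -> hit
D -> fault, evict H, frames [R, J, K, D]
J -> hit
D -> hit
V -> fault, evict R, frames [J, K, D, V]
Hits: 6.

6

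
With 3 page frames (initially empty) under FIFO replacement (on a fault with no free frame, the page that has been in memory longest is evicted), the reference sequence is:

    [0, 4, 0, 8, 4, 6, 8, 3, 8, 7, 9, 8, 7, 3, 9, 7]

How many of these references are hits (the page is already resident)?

6

0 → fault, frames (0)
4 → fault, frames (0 4)
0 → hit
8 → fault, frames (0 4 8)
4 → hit
6 → fault, evict 0, frames (4 8 6)
8 → hit
3 → fault, evict 4, frames (8 6 3)
8 → hit
7 → fault, evict 8, frames (6 3 7)
9 → fault, evict 6, frames (3 7 9)
8 → fault, evict 3, frames (7 9 8)
7 → hit
3 → fault, evict 7, frames (9 8 3)
9 → hit
7 → fault, evict 9, frames (8 3 7)
Hits: 6.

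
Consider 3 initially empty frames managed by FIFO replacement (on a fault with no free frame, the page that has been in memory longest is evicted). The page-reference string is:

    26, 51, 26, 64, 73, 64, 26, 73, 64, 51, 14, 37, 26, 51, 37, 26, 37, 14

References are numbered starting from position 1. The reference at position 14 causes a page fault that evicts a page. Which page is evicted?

14

pos 1: 26: fault, frames {26}
pos 2: 51: fault, frames {26,51}
pos 3: 26: hit
pos 4: 64: fault, frames {26,51,64}
pos 5: 73: fault, evict 26, frames {51,64,73}
pos 6: 64: hit
pos 7: 26: fault, evict 51, frames {64,73,26}
pos 8: 73: hit
pos 9: 64: hit
pos 10: 51: fault, evict 64, frames {73,26,51}
pos 11: 14: fault, evict 73, frames {26,51,14}
pos 12: 37: fault, evict 26, frames {51,14,37}
pos 13: 26: fault, evict 51, frames {14,37,26}
pos 14: 51: fault, evict 14, frames {37,26,51}
At position 14, page 14 is evicted.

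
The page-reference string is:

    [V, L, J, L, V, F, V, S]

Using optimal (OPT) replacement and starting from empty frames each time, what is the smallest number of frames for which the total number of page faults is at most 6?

2

f=1: 8 faults
f=2: 6 faults
f=3: 5 faults
f=4: 5 faults
f=5: 5 faults
Smallest f with faults ≤ 6 is 2.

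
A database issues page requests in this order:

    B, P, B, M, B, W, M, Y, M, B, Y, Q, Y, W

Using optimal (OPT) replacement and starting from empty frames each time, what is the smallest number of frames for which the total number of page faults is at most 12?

f=1: 14 faults
f=2: 8 faults
f=3: 7 faults
f=4: 6 faults
f=5: 6 faults
f=6: 6 faults
Smallest f with faults ≤ 12 is 2.

2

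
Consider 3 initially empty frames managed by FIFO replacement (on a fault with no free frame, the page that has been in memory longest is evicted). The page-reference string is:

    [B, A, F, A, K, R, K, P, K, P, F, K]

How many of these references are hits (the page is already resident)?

4

B → miss, frames {B}
A → miss, frames {B,A}
F → miss, frames {B,A,F}
A → hit
K → miss, evict B, frames {A,F,K}
R → miss, evict A, frames {F,K,R}
K → hit
P → miss, evict F, frames {K,R,P}
K → hit
P → hit
F → miss, evict K, frames {R,P,F}
K → miss, evict R, frames {P,F,K}
Hits: 4.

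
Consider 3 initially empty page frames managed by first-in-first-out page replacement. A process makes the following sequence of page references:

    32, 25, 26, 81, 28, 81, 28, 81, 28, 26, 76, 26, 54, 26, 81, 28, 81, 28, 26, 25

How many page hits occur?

8

32 → fault, frames (32)
25 → fault, frames (32 25)
26 → fault, frames (32 25 26)
81 → fault, evict 32, frames (25 26 81)
28 → fault, evict 25, frames (26 81 28)
81 → hit
28 → hit
81 → hit
28 → hit
26 → hit
76 → fault, evict 26, frames (81 28 76)
26 → fault, evict 81, frames (28 76 26)
54 → fault, evict 28, frames (76 26 54)
26 → hit
81 → fault, evict 76, frames (26 54 81)
28 → fault, evict 26, frames (54 81 28)
81 → hit
28 → hit
26 → fault, evict 54, frames (81 28 26)
25 → fault, evict 81, frames (28 26 25)
Hits: 8.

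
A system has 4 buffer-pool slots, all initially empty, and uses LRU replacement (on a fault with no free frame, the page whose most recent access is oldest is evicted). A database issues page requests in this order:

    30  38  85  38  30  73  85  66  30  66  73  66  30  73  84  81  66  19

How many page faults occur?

30 → fault, frames [30]
38 → fault, frames [30, 38]
85 → fault, frames [30, 38, 85]
38 → hit
30 → hit
73 → fault, frames [85, 38, 30, 73]
85 → hit
66 → fault, evict 38, frames [30, 73, 85, 66]
30 → hit
66 → hit
73 → hit
66 → hit
30 → hit
73 → hit
84 → fault, evict 85, frames [66, 30, 73, 84]
81 → fault, evict 66, frames [30, 73, 84, 81]
66 → fault, evict 30, frames [73, 84, 81, 66]
19 → fault, evict 73, frames [84, 81, 66, 19]
Page faults: 9.

9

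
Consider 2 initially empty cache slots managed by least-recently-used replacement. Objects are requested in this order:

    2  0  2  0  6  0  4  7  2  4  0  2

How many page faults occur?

2 → fault, frames [2]
0 → fault, frames [2, 0]
2 → hit
0 → hit
6 → fault, evict 2, frames [0, 6]
0 → hit
4 → fault, evict 6, frames [0, 4]
7 → fault, evict 0, frames [4, 7]
2 → fault, evict 4, frames [7, 2]
4 → fault, evict 7, frames [2, 4]
0 → fault, evict 2, frames [4, 0]
2 → fault, evict 4, frames [0, 2]
Page faults: 9.

9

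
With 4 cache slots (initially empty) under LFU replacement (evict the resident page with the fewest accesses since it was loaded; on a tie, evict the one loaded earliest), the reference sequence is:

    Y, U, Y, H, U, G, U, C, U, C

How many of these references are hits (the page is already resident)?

Y → miss, frames {Y}
U → miss, frames {Y,U}
Y → hit
H → miss, frames {Y,U,H}
U → hit
G → miss, frames {Y,U,H,G}
U → hit
C → miss, evict H, frames {Y,U,G,C}
U → hit
C → hit
Hits: 5.

5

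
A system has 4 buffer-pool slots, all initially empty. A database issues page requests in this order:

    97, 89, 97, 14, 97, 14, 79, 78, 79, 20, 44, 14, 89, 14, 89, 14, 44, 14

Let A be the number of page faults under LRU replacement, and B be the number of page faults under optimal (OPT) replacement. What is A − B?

2

Under LRU: F F . F . . F F . F F F F . . . . . → 9 faults.
Under OPT: F F . F . . F F . F F . . . . . . . → 7 faults.
A − B = 9 − 7 = 2.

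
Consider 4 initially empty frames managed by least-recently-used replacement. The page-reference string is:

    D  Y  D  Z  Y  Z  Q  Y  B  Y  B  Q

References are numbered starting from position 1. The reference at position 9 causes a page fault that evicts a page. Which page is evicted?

pos 1: D: miss, frames [D]
pos 2: Y: miss, frames [D, Y]
pos 3: D: hit
pos 4: Z: miss, frames [Y, D, Z]
pos 5: Y: hit
pos 6: Z: hit
pos 7: Q: miss, frames [D, Y, Z, Q]
pos 8: Y: hit
pos 9: B: miss, evict D, frames [Z, Q, Y, B]
At position 9, page D is evicted.

D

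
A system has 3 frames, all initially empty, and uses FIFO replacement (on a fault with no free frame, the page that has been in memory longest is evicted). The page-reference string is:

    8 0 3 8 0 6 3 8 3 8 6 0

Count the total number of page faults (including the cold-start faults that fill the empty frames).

8 -> fault, frames {8}
0 -> fault, frames {8,0}
3 -> fault, frames {8,0,3}
8 -> hit
0 -> hit
6 -> fault, evict 8, frames {0,3,6}
3 -> hit
8 -> fault, evict 0, frames {3,6,8}
3 -> hit
8 -> hit
6 -> hit
0 -> fault, evict 3, frames {6,8,0}
Page faults: 6.

6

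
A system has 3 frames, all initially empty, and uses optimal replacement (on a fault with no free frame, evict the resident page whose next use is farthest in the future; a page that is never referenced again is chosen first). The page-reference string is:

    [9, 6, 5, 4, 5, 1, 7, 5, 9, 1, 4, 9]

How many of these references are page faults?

9 → miss, frames [9]
6 → miss, frames [9, 6]
5 → miss, frames [9, 6, 5]
4 → miss, evict 6, frames [9, 5, 4]
5 → hit
1 → miss, evict 4, frames [9, 5, 1]
7 → miss, evict 1, frames [9, 5, 7]
5 → hit
9 → hit
1 → miss, evict 7, frames [9, 5, 1]
4 → miss, evict 1, frames [9, 5, 4]
9 → hit
Page faults: 8.

8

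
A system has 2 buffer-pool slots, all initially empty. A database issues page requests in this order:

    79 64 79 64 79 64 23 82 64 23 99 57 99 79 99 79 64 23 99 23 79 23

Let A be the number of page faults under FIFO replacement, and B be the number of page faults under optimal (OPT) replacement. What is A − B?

Under FIFO: F F . . . . F F F F F F . F F . F F F . F F → 15 faults.
Under OPT: F F . . . . F F . F F F . F . . F F . . F . → 11 faults.
A − B = 15 − 11 = 4.

4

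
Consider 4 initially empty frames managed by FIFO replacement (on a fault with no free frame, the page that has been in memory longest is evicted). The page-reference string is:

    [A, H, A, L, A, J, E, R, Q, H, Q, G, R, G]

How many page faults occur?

9

A → miss, frames {A}
H → miss, frames {A,H}
A → hit
L → miss, frames {A,H,L}
A → hit
J → miss, frames {A,H,L,J}
E → miss, evict A, frames {H,L,J,E}
R → miss, evict H, frames {L,J,E,R}
Q → miss, evict L, frames {J,E,R,Q}
H → miss, evict J, frames {E,R,Q,H}
Q → hit
G → miss, evict E, frames {R,Q,H,G}
R → hit
G → hit
Page faults: 9.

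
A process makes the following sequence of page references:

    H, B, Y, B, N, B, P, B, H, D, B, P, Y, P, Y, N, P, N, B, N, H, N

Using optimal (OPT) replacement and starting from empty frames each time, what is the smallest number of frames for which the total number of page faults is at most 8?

f=1: 22 faults
f=2: 12 faults
f=3: 9 faults
f=4: 8 faults
f=5: 7 faults
f=6: 6 faults
Smallest f with faults ≤ 8 is 4.

4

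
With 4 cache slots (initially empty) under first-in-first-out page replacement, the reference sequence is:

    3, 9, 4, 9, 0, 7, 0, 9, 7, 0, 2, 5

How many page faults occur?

3 -> fault, frames [3]
9 -> fault, frames [3, 9]
4 -> fault, frames [3, 9, 4]
9 -> hit
0 -> fault, frames [3, 9, 4, 0]
7 -> fault, evict 3, frames [9, 4, 0, 7]
0 -> hit
9 -> hit
7 -> hit
0 -> hit
2 -> fault, evict 9, frames [4, 0, 7, 2]
5 -> fault, evict 4, frames [0, 7, 2, 5]
Page faults: 7.

7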